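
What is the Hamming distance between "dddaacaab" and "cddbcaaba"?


Comparing "dddaacaab" and "cddbcaaba" position by position:
  Position 0: 'd' vs 'c' => differ
  Position 1: 'd' vs 'd' => same
  Position 2: 'd' vs 'd' => same
  Position 3: 'a' vs 'b' => differ
  Position 4: 'a' vs 'c' => differ
  Position 5: 'c' vs 'a' => differ
  Position 6: 'a' vs 'a' => same
  Position 7: 'a' vs 'b' => differ
  Position 8: 'b' vs 'a' => differ
Total differences (Hamming distance): 6

6


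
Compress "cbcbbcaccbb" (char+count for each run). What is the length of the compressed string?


Input: cbcbbcaccbb
Runs:
  'c' x 1 => "c1"
  'b' x 1 => "b1"
  'c' x 1 => "c1"
  'b' x 2 => "b2"
  'c' x 1 => "c1"
  'a' x 1 => "a1"
  'c' x 2 => "c2"
  'b' x 2 => "b2"
Compressed: "c1b1c1b2c1a1c2b2"
Compressed length: 16

16


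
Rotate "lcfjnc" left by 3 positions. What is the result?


Input: "lcfjnc", rotate left by 3
First 3 characters: "lcf"
Remaining characters: "jnc"
Concatenate remaining + first: "jnc" + "lcf" = "jnclcf"

jnclcf


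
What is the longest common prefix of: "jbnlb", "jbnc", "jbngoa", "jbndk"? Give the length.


Words: jbnlb, jbnc, jbngoa, jbndk
  Position 0: all 'j' => match
  Position 1: all 'b' => match
  Position 2: all 'n' => match
  Position 3: ('l', 'c', 'g', 'd') => mismatch, stop
LCP = "jbn" (length 3)

3


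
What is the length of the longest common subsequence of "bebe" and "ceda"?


LCS of "bebe" and "ceda"
DP table:
           c    e    d    a
      0    0    0    0    0
  b   0    0    0    0    0
  e   0    0    1    1    1
  b   0    0    1    1    1
  e   0    0    1    1    1
LCS length = dp[4][4] = 1

1


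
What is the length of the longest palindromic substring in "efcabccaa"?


Input: "efcabccaa"
Checking substrings for palindromes:
  [5:7] "cc" (len 2) => palindrome
  [7:9] "aa" (len 2) => palindrome
Longest palindromic substring: "cc" with length 2

2


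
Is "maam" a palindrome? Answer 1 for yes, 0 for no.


Input: maam
Reversed: maam
  Compare pos 0 ('m') with pos 3 ('m'): match
  Compare pos 1 ('a') with pos 2 ('a'): match
Result: palindrome

1


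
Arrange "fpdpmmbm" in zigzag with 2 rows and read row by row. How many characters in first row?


Zigzag "fpdpmmbm" into 2 rows:
Placing characters:
  'f' => row 0
  'p' => row 1
  'd' => row 0
  'p' => row 1
  'm' => row 0
  'm' => row 1
  'b' => row 0
  'm' => row 1
Rows:
  Row 0: "fdmb"
  Row 1: "ppmm"
First row length: 4

4


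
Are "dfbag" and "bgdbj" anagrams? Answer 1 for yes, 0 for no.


Strings: "dfbag", "bgdbj"
Sorted first:  abdfg
Sorted second: bbdgj
Differ at position 0: 'a' vs 'b' => not anagrams

0


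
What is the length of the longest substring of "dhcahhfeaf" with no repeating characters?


Input: "dhcahhfeaf"
Sliding window (track last position of each char):
  Position 0 ('d'): window [0,0] length 1 -- new best
  Position 1 ('h'): window [0,1] length 2 -- new best
  Position 2 ('c'): window [0,2] length 3 -- new best
  Position 3 ('a'): window [0,3] length 4 -- new best
  Position 4 ('h'): repeat (last at 1), move window start to 2
  Position 4 ('h'): window [2,4] length 3
  Position 5 ('h'): repeat (last at 4), move window start to 5
  Position 5 ('h'): window [5,5] length 1
  Position 6 ('f'): window [5,6] length 2
  Position 7 ('e'): window [5,7] length 3
  Position 8 ('a'): window [5,8] length 4
  Position 9 ('f'): repeat (last at 6), move window start to 7
  Position 9 ('f'): window [7,9] length 3
Longest substring with no repeats: "dhca" with length 4

4


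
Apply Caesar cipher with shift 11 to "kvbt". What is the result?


Caesar cipher: shift "kvbt" by 11
  'k' (pos 10) + 11 = pos 21 = 'v'
  'v' (pos 21) + 11 = pos 6 = 'g'
  'b' (pos 1) + 11 = pos 12 = 'm'
  't' (pos 19) + 11 = pos 4 = 'e'
Result: vgme

vgme


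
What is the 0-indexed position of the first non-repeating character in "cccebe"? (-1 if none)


Input: cccebe
Character frequencies:
  'b': 1
  'c': 3
  'e': 2
Scanning left to right for freq == 1:
  Position 0 ('c'): freq=3, skip
  Position 1 ('c'): freq=3, skip
  Position 2 ('c'): freq=3, skip
  Position 3 ('e'): freq=2, skip
  Position 4 ('b'): unique! => answer = 4

4


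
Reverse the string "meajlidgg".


Input: meajlidgg
Reading characters right to left:
  Position 8: 'g'
  Position 7: 'g'
  Position 6: 'd'
  Position 5: 'i'
  Position 4: 'l'
  Position 3: 'j'
  Position 2: 'a'
  Position 1: 'e'
  Position 0: 'm'
Reversed: ggdiljaem

ggdiljaem


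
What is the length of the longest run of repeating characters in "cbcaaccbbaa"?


Input: "cbcaaccbbaa"
Scanning for longest run:
  Position 1 ('b'): new char, reset run to 1
  Position 2 ('c'): new char, reset run to 1
  Position 3 ('a'): new char, reset run to 1
  Position 4 ('a'): continues run of 'a', length=2
  Position 5 ('c'): new char, reset run to 1
  Position 6 ('c'): continues run of 'c', length=2
  Position 7 ('b'): new char, reset run to 1
  Position 8 ('b'): continues run of 'b', length=2
  Position 9 ('a'): new char, reset run to 1
  Position 10 ('a'): continues run of 'a', length=2
Longest run: 'a' with length 2

2


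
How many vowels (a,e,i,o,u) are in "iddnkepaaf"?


Input: iddnkepaaf
Checking each character:
  'i' at position 0: vowel (running total: 1)
  'd' at position 1: consonant
  'd' at position 2: consonant
  'n' at position 3: consonant
  'k' at position 4: consonant
  'e' at position 5: vowel (running total: 2)
  'p' at position 6: consonant
  'a' at position 7: vowel (running total: 3)
  'a' at position 8: vowel (running total: 4)
  'f' at position 9: consonant
Total vowels: 4

4


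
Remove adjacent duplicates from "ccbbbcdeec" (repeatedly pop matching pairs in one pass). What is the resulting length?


Input: ccbbbcdeec
Stack-based adjacent duplicate removal:
  Read 'c': push. Stack: c
  Read 'c': matches stack top 'c' => pop. Stack: (empty)
  Read 'b': push. Stack: b
  Read 'b': matches stack top 'b' => pop. Stack: (empty)
  Read 'b': push. Stack: b
  Read 'c': push. Stack: bc
  Read 'd': push. Stack: bcd
  Read 'e': push. Stack: bcde
  Read 'e': matches stack top 'e' => pop. Stack: bcd
  Read 'c': push. Stack: bcdc
Final stack: "bcdc" (length 4)

4


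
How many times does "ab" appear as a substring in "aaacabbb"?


Searching for "ab" in "aaacabbb"
Scanning each position:
  Position 0: "aa" => no
  Position 1: "aa" => no
  Position 2: "ac" => no
  Position 3: "ca" => no
  Position 4: "ab" => MATCH
  Position 5: "bb" => no
  Position 6: "bb" => no
Total occurrences: 1

1


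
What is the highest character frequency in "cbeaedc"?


Input: cbeaedc
Character counts:
  'a': 1
  'b': 1
  'c': 2
  'd': 1
  'e': 2
Maximum frequency: 2

2


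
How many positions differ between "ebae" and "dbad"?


Comparing "ebae" and "dbad" position by position:
  Position 0: 'e' vs 'd' => DIFFER
  Position 1: 'b' vs 'b' => same
  Position 2: 'a' vs 'a' => same
  Position 3: 'e' vs 'd' => DIFFER
Positions that differ: 2

2


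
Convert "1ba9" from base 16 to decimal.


Input: "1ba9" in base 16
Positional expansion:
  Digit '1' (value 1) x 16^3 = 4096
  Digit 'b' (value 11) x 16^2 = 2816
  Digit 'a' (value 10) x 16^1 = 160
  Digit '9' (value 9) x 16^0 = 9
Sum = 7081

7081


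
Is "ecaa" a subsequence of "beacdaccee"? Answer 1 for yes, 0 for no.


Check if "ecaa" is a subsequence of "beacdaccee"
Greedy scan:
  Position 0 ('b'): no match needed
  Position 1 ('e'): matches sub[0] = 'e'
  Position 2 ('a'): no match needed
  Position 3 ('c'): matches sub[1] = 'c'
  Position 4 ('d'): no match needed
  Position 5 ('a'): matches sub[2] = 'a'
  Position 6 ('c'): no match needed
  Position 7 ('c'): no match needed
  Position 8 ('e'): no match needed
  Position 9 ('e'): no match needed
Only matched 3/4 characters => not a subsequence

0


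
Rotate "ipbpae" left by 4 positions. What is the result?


Input: "ipbpae", rotate left by 4
First 4 characters: "ipbp"
Remaining characters: "ae"
Concatenate remaining + first: "ae" + "ipbp" = "aeipbp"

aeipbp


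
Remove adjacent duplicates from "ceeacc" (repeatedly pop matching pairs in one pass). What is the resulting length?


Input: ceeacc
Stack-based adjacent duplicate removal:
  Read 'c': push. Stack: c
  Read 'e': push. Stack: ce
  Read 'e': matches stack top 'e' => pop. Stack: c
  Read 'a': push. Stack: ca
  Read 'c': push. Stack: cac
  Read 'c': matches stack top 'c' => pop. Stack: ca
Final stack: "ca" (length 2)

2


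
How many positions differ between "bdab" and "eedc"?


Comparing "bdab" and "eedc" position by position:
  Position 0: 'b' vs 'e' => DIFFER
  Position 1: 'd' vs 'e' => DIFFER
  Position 2: 'a' vs 'd' => DIFFER
  Position 3: 'b' vs 'c' => DIFFER
Positions that differ: 4

4


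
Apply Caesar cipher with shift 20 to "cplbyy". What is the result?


Caesar cipher: shift "cplbyy" by 20
  'c' (pos 2) + 20 = pos 22 = 'w'
  'p' (pos 15) + 20 = pos 9 = 'j'
  'l' (pos 11) + 20 = pos 5 = 'f'
  'b' (pos 1) + 20 = pos 21 = 'v'
  'y' (pos 24) + 20 = pos 18 = 's'
  'y' (pos 24) + 20 = pos 18 = 's'
Result: wjfvss

wjfvss


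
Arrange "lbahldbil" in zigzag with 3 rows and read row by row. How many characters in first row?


Zigzag "lbahldbil" into 3 rows:
Placing characters:
  'l' => row 0
  'b' => row 1
  'a' => row 2
  'h' => row 1
  'l' => row 0
  'd' => row 1
  'b' => row 2
  'i' => row 1
  'l' => row 0
Rows:
  Row 0: "lll"
  Row 1: "bhdi"
  Row 2: "ab"
First row length: 3

3


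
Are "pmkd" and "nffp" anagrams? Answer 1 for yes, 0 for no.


Strings: "pmkd", "nffp"
Sorted first:  dkmp
Sorted second: ffnp
Differ at position 0: 'd' vs 'f' => not anagrams

0


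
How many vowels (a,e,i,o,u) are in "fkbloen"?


Input: fkbloen
Checking each character:
  'f' at position 0: consonant
  'k' at position 1: consonant
  'b' at position 2: consonant
  'l' at position 3: consonant
  'o' at position 4: vowel (running total: 1)
  'e' at position 5: vowel (running total: 2)
  'n' at position 6: consonant
Total vowels: 2

2


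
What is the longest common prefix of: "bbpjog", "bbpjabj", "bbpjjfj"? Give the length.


Words: bbpjog, bbpjabj, bbpjjfj
  Position 0: all 'b' => match
  Position 1: all 'b' => match
  Position 2: all 'p' => match
  Position 3: all 'j' => match
  Position 4: ('o', 'a', 'j') => mismatch, stop
LCP = "bbpj" (length 4)

4


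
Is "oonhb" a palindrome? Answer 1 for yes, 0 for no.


Input: oonhb
Reversed: bhnoo
  Compare pos 0 ('o') with pos 4 ('b'): MISMATCH
  Compare pos 1 ('o') with pos 3 ('h'): MISMATCH
Result: not a palindrome

0


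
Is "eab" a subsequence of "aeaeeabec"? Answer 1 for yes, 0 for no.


Check if "eab" is a subsequence of "aeaeeabec"
Greedy scan:
  Position 0 ('a'): no match needed
  Position 1 ('e'): matches sub[0] = 'e'
  Position 2 ('a'): matches sub[1] = 'a'
  Position 3 ('e'): no match needed
  Position 4 ('e'): no match needed
  Position 5 ('a'): no match needed
  Position 6 ('b'): matches sub[2] = 'b'
  Position 7 ('e'): no match needed
  Position 8 ('c'): no match needed
All 3 characters matched => is a subsequence

1


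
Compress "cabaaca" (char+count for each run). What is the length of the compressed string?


Input: cabaaca
Runs:
  'c' x 1 => "c1"
  'a' x 1 => "a1"
  'b' x 1 => "b1"
  'a' x 2 => "a2"
  'c' x 1 => "c1"
  'a' x 1 => "a1"
Compressed: "c1a1b1a2c1a1"
Compressed length: 12

12


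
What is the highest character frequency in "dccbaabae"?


Input: dccbaabae
Character counts:
  'a': 3
  'b': 2
  'c': 2
  'd': 1
  'e': 1
Maximum frequency: 3

3


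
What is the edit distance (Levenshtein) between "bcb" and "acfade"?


Computing edit distance: "bcb" -> "acfade"
DP table:
           a    c    f    a    d    e
      0    1    2    3    4    5    6
  b   1    1    2    3    4    5    6
  c   2    2    1    2    3    4    5
  b   3    3    2    2    3    4    5
Edit distance = dp[3][6] = 5

5


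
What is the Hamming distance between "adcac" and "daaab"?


Comparing "adcac" and "daaab" position by position:
  Position 0: 'a' vs 'd' => differ
  Position 1: 'd' vs 'a' => differ
  Position 2: 'c' vs 'a' => differ
  Position 3: 'a' vs 'a' => same
  Position 4: 'c' vs 'b' => differ
Total differences (Hamming distance): 4

4


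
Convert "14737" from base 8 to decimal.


Input: "14737" in base 8
Positional expansion:
  Digit '1' (value 1) x 8^4 = 4096
  Digit '4' (value 4) x 8^3 = 2048
  Digit '7' (value 7) x 8^2 = 448
  Digit '3' (value 3) x 8^1 = 24
  Digit '7' (value 7) x 8^0 = 7
Sum = 6623

6623


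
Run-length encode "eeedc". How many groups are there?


Input: eeedc
Scanning for consecutive runs:
  Group 1: 'e' x 3 (positions 0-2)
  Group 2: 'd' x 1 (positions 3-3)
  Group 3: 'c' x 1 (positions 4-4)
Total groups: 3

3


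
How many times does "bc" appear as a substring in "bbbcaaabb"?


Searching for "bc" in "bbbcaaabb"
Scanning each position:
  Position 0: "bb" => no
  Position 1: "bb" => no
  Position 2: "bc" => MATCH
  Position 3: "ca" => no
  Position 4: "aa" => no
  Position 5: "aa" => no
  Position 6: "ab" => no
  Position 7: "bb" => no
Total occurrences: 1

1


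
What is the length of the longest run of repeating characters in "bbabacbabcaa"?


Input: "bbabacbabcaa"
Scanning for longest run:
  Position 1 ('b'): continues run of 'b', length=2
  Position 2 ('a'): new char, reset run to 1
  Position 3 ('b'): new char, reset run to 1
  Position 4 ('a'): new char, reset run to 1
  Position 5 ('c'): new char, reset run to 1
  Position 6 ('b'): new char, reset run to 1
  Position 7 ('a'): new char, reset run to 1
  Position 8 ('b'): new char, reset run to 1
  Position 9 ('c'): new char, reset run to 1
  Position 10 ('a'): new char, reset run to 1
  Position 11 ('a'): continues run of 'a', length=2
Longest run: 'b' with length 2

2


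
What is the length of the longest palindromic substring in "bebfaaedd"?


Input: "bebfaaedd"
Checking substrings for palindromes:
  [0:3] "beb" (len 3) => palindrome
  [4:6] "aa" (len 2) => palindrome
  [7:9] "dd" (len 2) => palindrome
Longest palindromic substring: "beb" with length 3

3


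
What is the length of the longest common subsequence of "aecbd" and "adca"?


LCS of "aecbd" and "adca"
DP table:
           a    d    c    a
      0    0    0    0    0
  a   0    1    1    1    1
  e   0    1    1    1    1
  c   0    1    1    2    2
  b   0    1    1    2    2
  d   0    1    2    2    2
LCS length = dp[5][4] = 2

2


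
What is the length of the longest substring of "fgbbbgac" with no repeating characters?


Input: "fgbbbgac"
Sliding window (track last position of each char):
  Position 0 ('f'): window [0,0] length 1 -- new best
  Position 1 ('g'): window [0,1] length 2 -- new best
  Position 2 ('b'): window [0,2] length 3 -- new best
  Position 3 ('b'): repeat (last at 2), move window start to 3
  Position 3 ('b'): window [3,3] length 1
  Position 4 ('b'): repeat (last at 3), move window start to 4
  Position 4 ('b'): window [4,4] length 1
  Position 5 ('g'): window [4,5] length 2
  Position 6 ('a'): window [4,6] length 3
  Position 7 ('c'): window [4,7] length 4 -- new best
Longest substring with no repeats: "bgac" with length 4

4


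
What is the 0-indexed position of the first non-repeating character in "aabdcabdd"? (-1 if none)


Input: aabdcabdd
Character frequencies:
  'a': 3
  'b': 2
  'c': 1
  'd': 3
Scanning left to right for freq == 1:
  Position 0 ('a'): freq=3, skip
  Position 1 ('a'): freq=3, skip
  Position 2 ('b'): freq=2, skip
  Position 3 ('d'): freq=3, skip
  Position 4 ('c'): unique! => answer = 4

4


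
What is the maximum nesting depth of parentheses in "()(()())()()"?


Input: "()(()())()()"
Tracking depth:
  Position 0 '(': depth becomes 1
  Position 1 ')': depth becomes 0
  Position 2 '(': depth becomes 1
  Position 3 '(': depth becomes 2
  Position 4 ')': depth becomes 1
  Position 5 '(': depth becomes 2
  Position 6 ')': depth becomes 1
  Position 7 ')': depth becomes 0
  Position 8 '(': depth becomes 1
  Position 9 ')': depth becomes 0
  Position 10 '(': depth becomes 1
  Position 11 ')': depth becomes 0
Maximum depth reached: 2

2


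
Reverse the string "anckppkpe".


Input: anckppkpe
Reading characters right to left:
  Position 8: 'e'
  Position 7: 'p'
  Position 6: 'k'
  Position 5: 'p'
  Position 4: 'p'
  Position 3: 'k'
  Position 2: 'c'
  Position 1: 'n'
  Position 0: 'a'
Reversed: epkppkcna

epkppkcna


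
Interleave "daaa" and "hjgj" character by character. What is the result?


Interleaving "daaa" and "hjgj":
  Position 0: 'd' from first, 'h' from second => "dh"
  Position 1: 'a' from first, 'j' from second => "aj"
  Position 2: 'a' from first, 'g' from second => "ag"
  Position 3: 'a' from first, 'j' from second => "aj"
Result: dhajagaj

dhajagaj


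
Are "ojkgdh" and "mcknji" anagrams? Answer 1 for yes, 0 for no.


Strings: "ojkgdh", "mcknji"
Sorted first:  dghjko
Sorted second: cijkmn
Differ at position 0: 'd' vs 'c' => not anagrams

0


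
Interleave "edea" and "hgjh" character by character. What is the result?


Interleaving "edea" and "hgjh":
  Position 0: 'e' from first, 'h' from second => "eh"
  Position 1: 'd' from first, 'g' from second => "dg"
  Position 2: 'e' from first, 'j' from second => "ej"
  Position 3: 'a' from first, 'h' from second => "ah"
Result: ehdgejah

ehdgejah


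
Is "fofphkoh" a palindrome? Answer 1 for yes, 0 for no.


Input: fofphkoh
Reversed: hokhpfof
  Compare pos 0 ('f') with pos 7 ('h'): MISMATCH
  Compare pos 1 ('o') with pos 6 ('o'): match
  Compare pos 2 ('f') with pos 5 ('k'): MISMATCH
  Compare pos 3 ('p') with pos 4 ('h'): MISMATCH
Result: not a palindrome

0


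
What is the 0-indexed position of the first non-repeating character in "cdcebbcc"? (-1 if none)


Input: cdcebbcc
Character frequencies:
  'b': 2
  'c': 4
  'd': 1
  'e': 1
Scanning left to right for freq == 1:
  Position 0 ('c'): freq=4, skip
  Position 1 ('d'): unique! => answer = 1

1


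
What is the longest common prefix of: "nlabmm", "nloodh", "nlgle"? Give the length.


Words: nlabmm, nloodh, nlgle
  Position 0: all 'n' => match
  Position 1: all 'l' => match
  Position 2: ('a', 'o', 'g') => mismatch, stop
LCP = "nl" (length 2)

2


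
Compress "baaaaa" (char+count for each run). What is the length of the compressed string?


Input: baaaaa
Runs:
  'b' x 1 => "b1"
  'a' x 5 => "a5"
Compressed: "b1a5"
Compressed length: 4

4


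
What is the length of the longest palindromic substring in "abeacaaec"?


Input: "abeacaaec"
Checking substrings for palindromes:
  [3:6] "aca" (len 3) => palindrome
  [5:7] "aa" (len 2) => palindrome
Longest palindromic substring: "aca" with length 3

3


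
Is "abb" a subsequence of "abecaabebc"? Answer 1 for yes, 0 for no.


Check if "abb" is a subsequence of "abecaabebc"
Greedy scan:
  Position 0 ('a'): matches sub[0] = 'a'
  Position 1 ('b'): matches sub[1] = 'b'
  Position 2 ('e'): no match needed
  Position 3 ('c'): no match needed
  Position 4 ('a'): no match needed
  Position 5 ('a'): no match needed
  Position 6 ('b'): matches sub[2] = 'b'
  Position 7 ('e'): no match needed
  Position 8 ('b'): no match needed
  Position 9 ('c'): no match needed
All 3 characters matched => is a subsequence

1


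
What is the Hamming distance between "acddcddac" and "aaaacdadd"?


Comparing "acddcddac" and "aaaacdadd" position by position:
  Position 0: 'a' vs 'a' => same
  Position 1: 'c' vs 'a' => differ
  Position 2: 'd' vs 'a' => differ
  Position 3: 'd' vs 'a' => differ
  Position 4: 'c' vs 'c' => same
  Position 5: 'd' vs 'd' => same
  Position 6: 'd' vs 'a' => differ
  Position 7: 'a' vs 'd' => differ
  Position 8: 'c' vs 'd' => differ
Total differences (Hamming distance): 6

6


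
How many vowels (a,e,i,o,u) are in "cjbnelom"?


Input: cjbnelom
Checking each character:
  'c' at position 0: consonant
  'j' at position 1: consonant
  'b' at position 2: consonant
  'n' at position 3: consonant
  'e' at position 4: vowel (running total: 1)
  'l' at position 5: consonant
  'o' at position 6: vowel (running total: 2)
  'm' at position 7: consonant
Total vowels: 2

2


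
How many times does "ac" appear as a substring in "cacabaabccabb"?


Searching for "ac" in "cacabaabccabb"
Scanning each position:
  Position 0: "ca" => no
  Position 1: "ac" => MATCH
  Position 2: "ca" => no
  Position 3: "ab" => no
  Position 4: "ba" => no
  Position 5: "aa" => no
  Position 6: "ab" => no
  Position 7: "bc" => no
  Position 8: "cc" => no
  Position 9: "ca" => no
  Position 10: "ab" => no
  Position 11: "bb" => no
Total occurrences: 1

1


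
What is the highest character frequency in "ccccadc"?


Input: ccccadc
Character counts:
  'a': 1
  'c': 5
  'd': 1
Maximum frequency: 5

5


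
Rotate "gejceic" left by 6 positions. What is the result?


Input: "gejceic", rotate left by 6
First 6 characters: "gejcei"
Remaining characters: "c"
Concatenate remaining + first: "c" + "gejcei" = "cgejcei"

cgejcei


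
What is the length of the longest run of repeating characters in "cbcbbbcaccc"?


Input: "cbcbbbcaccc"
Scanning for longest run:
  Position 1 ('b'): new char, reset run to 1
  Position 2 ('c'): new char, reset run to 1
  Position 3 ('b'): new char, reset run to 1
  Position 4 ('b'): continues run of 'b', length=2
  Position 5 ('b'): continues run of 'b', length=3
  Position 6 ('c'): new char, reset run to 1
  Position 7 ('a'): new char, reset run to 1
  Position 8 ('c'): new char, reset run to 1
  Position 9 ('c'): continues run of 'c', length=2
  Position 10 ('c'): continues run of 'c', length=3
Longest run: 'b' with length 3

3


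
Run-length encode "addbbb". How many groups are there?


Input: addbbb
Scanning for consecutive runs:
  Group 1: 'a' x 1 (positions 0-0)
  Group 2: 'd' x 2 (positions 1-2)
  Group 3: 'b' x 3 (positions 3-5)
Total groups: 3

3


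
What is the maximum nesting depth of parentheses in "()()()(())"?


Input: "()()()(())"
Tracking depth:
  Position 0 '(': depth becomes 1
  Position 1 ')': depth becomes 0
  Position 2 '(': depth becomes 1
  Position 3 ')': depth becomes 0
  Position 4 '(': depth becomes 1
  Position 5 ')': depth becomes 0
  Position 6 '(': depth becomes 1
  Position 7 '(': depth becomes 2
  Position 8 ')': depth becomes 1
  Position 9 ')': depth becomes 0
Maximum depth reached: 2

2


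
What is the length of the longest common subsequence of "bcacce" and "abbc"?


LCS of "bcacce" and "abbc"
DP table:
           a    b    b    c
      0    0    0    0    0
  b   0    0    1    1    1
  c   0    0    1    1    2
  a   0    1    1    1    2
  c   0    1    1    1    2
  c   0    1    1    1    2
  e   0    1    1    1    2
LCS length = dp[6][4] = 2

2


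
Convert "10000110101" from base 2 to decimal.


Input: "10000110101" in base 2
Positional expansion:
  Digit '1' (value 1) x 2^10 = 1024
  Digit '0' (value 0) x 2^9 = 0
  Digit '0' (value 0) x 2^8 = 0
  Digit '0' (value 0) x 2^7 = 0
  Digit '0' (value 0) x 2^6 = 0
  Digit '1' (value 1) x 2^5 = 32
  Digit '1' (value 1) x 2^4 = 16
  Digit '0' (value 0) x 2^3 = 0
  Digit '1' (value 1) x 2^2 = 4
  Digit '0' (value 0) x 2^1 = 0
  Digit '1' (value 1) x 2^0 = 1
Sum = 1077

1077


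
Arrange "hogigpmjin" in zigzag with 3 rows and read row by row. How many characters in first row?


Zigzag "hogigpmjin" into 3 rows:
Placing characters:
  'h' => row 0
  'o' => row 1
  'g' => row 2
  'i' => row 1
  'g' => row 0
  'p' => row 1
  'm' => row 2
  'j' => row 1
  'i' => row 0
  'n' => row 1
Rows:
  Row 0: "hgi"
  Row 1: "oipjn"
  Row 2: "gm"
First row length: 3

3


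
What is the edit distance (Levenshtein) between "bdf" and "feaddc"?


Computing edit distance: "bdf" -> "feaddc"
DP table:
           f    e    a    d    d    c
      0    1    2    3    4    5    6
  b   1    1    2    3    4    5    6
  d   2    2    2    3    3    4    5
  f   3    2    3    3    4    4    5
Edit distance = dp[3][6] = 5

5


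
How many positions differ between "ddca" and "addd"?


Comparing "ddca" and "addd" position by position:
  Position 0: 'd' vs 'a' => DIFFER
  Position 1: 'd' vs 'd' => same
  Position 2: 'c' vs 'd' => DIFFER
  Position 3: 'a' vs 'd' => DIFFER
Positions that differ: 3

3


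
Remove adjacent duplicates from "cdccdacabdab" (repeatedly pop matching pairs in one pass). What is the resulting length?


Input: cdccdacabdab
Stack-based adjacent duplicate removal:
  Read 'c': push. Stack: c
  Read 'd': push. Stack: cd
  Read 'c': push. Stack: cdc
  Read 'c': matches stack top 'c' => pop. Stack: cd
  Read 'd': matches stack top 'd' => pop. Stack: c
  Read 'a': push. Stack: ca
  Read 'c': push. Stack: cac
  Read 'a': push. Stack: caca
  Read 'b': push. Stack: cacab
  Read 'd': push. Stack: cacabd
  Read 'a': push. Stack: cacabda
  Read 'b': push. Stack: cacabdab
Final stack: "cacabdab" (length 8)

8


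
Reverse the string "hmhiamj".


Input: hmhiamj
Reading characters right to left:
  Position 6: 'j'
  Position 5: 'm'
  Position 4: 'a'
  Position 3: 'i'
  Position 2: 'h'
  Position 1: 'm'
  Position 0: 'h'
Reversed: jmaihmh

jmaihmh


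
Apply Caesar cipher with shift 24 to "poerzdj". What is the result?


Caesar cipher: shift "poerzdj" by 24
  'p' (pos 15) + 24 = pos 13 = 'n'
  'o' (pos 14) + 24 = pos 12 = 'm'
  'e' (pos 4) + 24 = pos 2 = 'c'
  'r' (pos 17) + 24 = pos 15 = 'p'
  'z' (pos 25) + 24 = pos 23 = 'x'
  'd' (pos 3) + 24 = pos 1 = 'b'
  'j' (pos 9) + 24 = pos 7 = 'h'
Result: nmcpxbh

nmcpxbh


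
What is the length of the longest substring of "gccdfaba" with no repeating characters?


Input: "gccdfaba"
Sliding window (track last position of each char):
  Position 0 ('g'): window [0,0] length 1 -- new best
  Position 1 ('c'): window [0,1] length 2 -- new best
  Position 2 ('c'): repeat (last at 1), move window start to 2
  Position 2 ('c'): window [2,2] length 1
  Position 3 ('d'): window [2,3] length 2
  Position 4 ('f'): window [2,4] length 3 -- new best
  Position 5 ('a'): window [2,5] length 4 -- new best
  Position 6 ('b'): window [2,6] length 5 -- new best
  Position 7 ('a'): repeat (last at 5), move window start to 6
  Position 7 ('a'): window [6,7] length 2
Longest substring with no repeats: "cdfab" with length 5

5


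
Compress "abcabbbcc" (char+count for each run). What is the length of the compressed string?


Input: abcabbbcc
Runs:
  'a' x 1 => "a1"
  'b' x 1 => "b1"
  'c' x 1 => "c1"
  'a' x 1 => "a1"
  'b' x 3 => "b3"
  'c' x 2 => "c2"
Compressed: "a1b1c1a1b3c2"
Compressed length: 12

12


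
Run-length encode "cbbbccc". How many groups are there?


Input: cbbbccc
Scanning for consecutive runs:
  Group 1: 'c' x 1 (positions 0-0)
  Group 2: 'b' x 3 (positions 1-3)
  Group 3: 'c' x 3 (positions 4-6)
Total groups: 3

3


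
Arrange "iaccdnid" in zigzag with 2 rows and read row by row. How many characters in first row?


Zigzag "iaccdnid" into 2 rows:
Placing characters:
  'i' => row 0
  'a' => row 1
  'c' => row 0
  'c' => row 1
  'd' => row 0
  'n' => row 1
  'i' => row 0
  'd' => row 1
Rows:
  Row 0: "icdi"
  Row 1: "acnd"
First row length: 4

4


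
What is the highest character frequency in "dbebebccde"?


Input: dbebebccde
Character counts:
  'b': 3
  'c': 2
  'd': 2
  'e': 3
Maximum frequency: 3

3


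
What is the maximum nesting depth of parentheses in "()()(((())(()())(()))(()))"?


Input: "()()(((())(()())(()))(()))"
Tracking depth:
  Position 0 '(': depth becomes 1
  Position 1 ')': depth becomes 0
  Position 2 '(': depth becomes 1
  Position 3 ')': depth becomes 0
  Position 4 '(': depth becomes 1
  Position 5 '(': depth becomes 2
  Position 6 '(': depth becomes 3
  Position 7 '(': depth becomes 4
  Position 8 ')': depth becomes 3
  Position 9 ')': depth becomes 2
  Position 10 '(': depth becomes 3
  Position 11 '(': depth becomes 4
  Position 12 ')': depth becomes 3
  Position 13 '(': depth becomes 4
  Position 14 ')': depth becomes 3
  Position 15 ')': depth becomes 2
  Position 16 '(': depth becomes 3
  Position 17 '(': depth becomes 4
  Position 18 ')': depth becomes 3
  Position 19 ')': depth becomes 2
  Position 20 ')': depth becomes 1
  Position 21 '(': depth becomes 2
  Position 22 '(': depth becomes 3
  Position 23 ')': depth becomes 2
  Position 24 ')': depth becomes 1
  Position 25 ')': depth becomes 0
Maximum depth reached: 4

4


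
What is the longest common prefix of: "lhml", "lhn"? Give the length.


Words: lhml, lhn
  Position 0: all 'l' => match
  Position 1: all 'h' => match
  Position 2: ('m', 'n') => mismatch, stop
LCP = "lh" (length 2)

2


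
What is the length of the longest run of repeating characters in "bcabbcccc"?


Input: "bcabbcccc"
Scanning for longest run:
  Position 1 ('c'): new char, reset run to 1
  Position 2 ('a'): new char, reset run to 1
  Position 3 ('b'): new char, reset run to 1
  Position 4 ('b'): continues run of 'b', length=2
  Position 5 ('c'): new char, reset run to 1
  Position 6 ('c'): continues run of 'c', length=2
  Position 7 ('c'): continues run of 'c', length=3
  Position 8 ('c'): continues run of 'c', length=4
Longest run: 'c' with length 4

4


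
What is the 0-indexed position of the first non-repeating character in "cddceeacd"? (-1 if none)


Input: cddceeacd
Character frequencies:
  'a': 1
  'c': 3
  'd': 3
  'e': 2
Scanning left to right for freq == 1:
  Position 0 ('c'): freq=3, skip
  Position 1 ('d'): freq=3, skip
  Position 2 ('d'): freq=3, skip
  Position 3 ('c'): freq=3, skip
  Position 4 ('e'): freq=2, skip
  Position 5 ('e'): freq=2, skip
  Position 6 ('a'): unique! => answer = 6

6


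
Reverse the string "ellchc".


Input: ellchc
Reading characters right to left:
  Position 5: 'c'
  Position 4: 'h'
  Position 3: 'c'
  Position 2: 'l'
  Position 1: 'l'
  Position 0: 'e'
Reversed: chclle

chclle


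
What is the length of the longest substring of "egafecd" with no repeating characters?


Input: "egafecd"
Sliding window (track last position of each char):
  Position 0 ('e'): window [0,0] length 1 -- new best
  Position 1 ('g'): window [0,1] length 2 -- new best
  Position 2 ('a'): window [0,2] length 3 -- new best
  Position 3 ('f'): window [0,3] length 4 -- new best
  Position 4 ('e'): repeat (last at 0), move window start to 1
  Position 4 ('e'): window [1,4] length 4
  Position 5 ('c'): window [1,5] length 5 -- new best
  Position 6 ('d'): window [1,6] length 6 -- new best
Longest substring with no repeats: "gafecd" with length 6

6


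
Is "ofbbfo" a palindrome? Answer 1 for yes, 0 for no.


Input: ofbbfo
Reversed: ofbbfo
  Compare pos 0 ('o') with pos 5 ('o'): match
  Compare pos 1 ('f') with pos 4 ('f'): match
  Compare pos 2 ('b') with pos 3 ('b'): match
Result: palindrome

1


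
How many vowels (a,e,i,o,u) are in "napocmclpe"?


Input: napocmclpe
Checking each character:
  'n' at position 0: consonant
  'a' at position 1: vowel (running total: 1)
  'p' at position 2: consonant
  'o' at position 3: vowel (running total: 2)
  'c' at position 4: consonant
  'm' at position 5: consonant
  'c' at position 6: consonant
  'l' at position 7: consonant
  'p' at position 8: consonant
  'e' at position 9: vowel (running total: 3)
Total vowels: 3

3


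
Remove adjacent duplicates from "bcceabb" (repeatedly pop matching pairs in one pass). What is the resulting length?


Input: bcceabb
Stack-based adjacent duplicate removal:
  Read 'b': push. Stack: b
  Read 'c': push. Stack: bc
  Read 'c': matches stack top 'c' => pop. Stack: b
  Read 'e': push. Stack: be
  Read 'a': push. Stack: bea
  Read 'b': push. Stack: beab
  Read 'b': matches stack top 'b' => pop. Stack: bea
Final stack: "bea" (length 3)

3


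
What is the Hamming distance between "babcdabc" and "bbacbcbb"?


Comparing "babcdabc" and "bbacbcbb" position by position:
  Position 0: 'b' vs 'b' => same
  Position 1: 'a' vs 'b' => differ
  Position 2: 'b' vs 'a' => differ
  Position 3: 'c' vs 'c' => same
  Position 4: 'd' vs 'b' => differ
  Position 5: 'a' vs 'c' => differ
  Position 6: 'b' vs 'b' => same
  Position 7: 'c' vs 'b' => differ
Total differences (Hamming distance): 5

5


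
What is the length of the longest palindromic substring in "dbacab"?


Input: "dbacab"
Checking substrings for palindromes:
  [1:6] "bacab" (len 5) => palindrome
  [2:5] "aca" (len 3) => palindrome
Longest palindromic substring: "bacab" with length 5

5


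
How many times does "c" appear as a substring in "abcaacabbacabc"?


Searching for "c" in "abcaacabbacabc"
Scanning each position:
  Position 0: "a" => no
  Position 1: "b" => no
  Position 2: "c" => MATCH
  Position 3: "a" => no
  Position 4: "a" => no
  Position 5: "c" => MATCH
  Position 6: "a" => no
  Position 7: "b" => no
  Position 8: "b" => no
  Position 9: "a" => no
  Position 10: "c" => MATCH
  Position 11: "a" => no
  Position 12: "b" => no
  Position 13: "c" => MATCH
Total occurrences: 4

4


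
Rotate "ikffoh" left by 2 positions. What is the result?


Input: "ikffoh", rotate left by 2
First 2 characters: "ik"
Remaining characters: "ffoh"
Concatenate remaining + first: "ffoh" + "ik" = "ffohik"

ffohik


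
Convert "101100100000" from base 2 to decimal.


Input: "101100100000" in base 2
Positional expansion:
  Digit '1' (value 1) x 2^11 = 2048
  Digit '0' (value 0) x 2^10 = 0
  Digit '1' (value 1) x 2^9 = 512
  Digit '1' (value 1) x 2^8 = 256
  Digit '0' (value 0) x 2^7 = 0
  Digit '0' (value 0) x 2^6 = 0
  Digit '1' (value 1) x 2^5 = 32
  Digit '0' (value 0) x 2^4 = 0
  Digit '0' (value 0) x 2^3 = 0
  Digit '0' (value 0) x 2^2 = 0
  Digit '0' (value 0) x 2^1 = 0
  Digit '0' (value 0) x 2^0 = 0
Sum = 2848

2848


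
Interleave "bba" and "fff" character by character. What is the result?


Interleaving "bba" and "fff":
  Position 0: 'b' from first, 'f' from second => "bf"
  Position 1: 'b' from first, 'f' from second => "bf"
  Position 2: 'a' from first, 'f' from second => "af"
Result: bfbfaf

bfbfaf


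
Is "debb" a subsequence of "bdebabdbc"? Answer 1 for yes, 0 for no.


Check if "debb" is a subsequence of "bdebabdbc"
Greedy scan:
  Position 0 ('b'): no match needed
  Position 1 ('d'): matches sub[0] = 'd'
  Position 2 ('e'): matches sub[1] = 'e'
  Position 3 ('b'): matches sub[2] = 'b'
  Position 4 ('a'): no match needed
  Position 5 ('b'): matches sub[3] = 'b'
  Position 6 ('d'): no match needed
  Position 7 ('b'): no match needed
  Position 8 ('c'): no match needed
All 4 characters matched => is a subsequence

1


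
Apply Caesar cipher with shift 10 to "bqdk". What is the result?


Caesar cipher: shift "bqdk" by 10
  'b' (pos 1) + 10 = pos 11 = 'l'
  'q' (pos 16) + 10 = pos 0 = 'a'
  'd' (pos 3) + 10 = pos 13 = 'n'
  'k' (pos 10) + 10 = pos 20 = 'u'
Result: lanu

lanu


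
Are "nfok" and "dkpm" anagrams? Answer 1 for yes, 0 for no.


Strings: "nfok", "dkpm"
Sorted first:  fkno
Sorted second: dkmp
Differ at position 0: 'f' vs 'd' => not anagrams

0


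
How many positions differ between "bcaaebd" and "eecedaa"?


Comparing "bcaaebd" and "eecedaa" position by position:
  Position 0: 'b' vs 'e' => DIFFER
  Position 1: 'c' vs 'e' => DIFFER
  Position 2: 'a' vs 'c' => DIFFER
  Position 3: 'a' vs 'e' => DIFFER
  Position 4: 'e' vs 'd' => DIFFER
  Position 5: 'b' vs 'a' => DIFFER
  Position 6: 'd' vs 'a' => DIFFER
Positions that differ: 7

7


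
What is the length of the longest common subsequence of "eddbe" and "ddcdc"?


LCS of "eddbe" and "ddcdc"
DP table:
           d    d    c    d    c
      0    0    0    0    0    0
  e   0    0    0    0    0    0
  d   0    1    1    1    1    1
  d   0    1    2    2    2    2
  b   0    1    2    2    2    2
  e   0    1    2    2    2    2
LCS length = dp[5][5] = 2

2


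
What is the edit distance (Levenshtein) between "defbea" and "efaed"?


Computing edit distance: "defbea" -> "efaed"
DP table:
           e    f    a    e    d
      0    1    2    3    4    5
  d   1    1    2    3    4    4
  e   2    1    2    3    3    4
  f   3    2    1    2    3    4
  b   4    3    2    2    3    4
  e   5    4    3    3    2    3
  a   6    5    4    3    3    3
Edit distance = dp[6][5] = 3

3


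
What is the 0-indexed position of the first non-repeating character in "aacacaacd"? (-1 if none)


Input: aacacaacd
Character frequencies:
  'a': 5
  'c': 3
  'd': 1
Scanning left to right for freq == 1:
  Position 0 ('a'): freq=5, skip
  Position 1 ('a'): freq=5, skip
  Position 2 ('c'): freq=3, skip
  Position 3 ('a'): freq=5, skip
  Position 4 ('c'): freq=3, skip
  Position 5 ('a'): freq=5, skip
  Position 6 ('a'): freq=5, skip
  Position 7 ('c'): freq=3, skip
  Position 8 ('d'): unique! => answer = 8

8


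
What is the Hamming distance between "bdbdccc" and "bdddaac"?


Comparing "bdbdccc" and "bdddaac" position by position:
  Position 0: 'b' vs 'b' => same
  Position 1: 'd' vs 'd' => same
  Position 2: 'b' vs 'd' => differ
  Position 3: 'd' vs 'd' => same
  Position 4: 'c' vs 'a' => differ
  Position 5: 'c' vs 'a' => differ
  Position 6: 'c' vs 'c' => same
Total differences (Hamming distance): 3

3


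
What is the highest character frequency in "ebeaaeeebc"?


Input: ebeaaeeebc
Character counts:
  'a': 2
  'b': 2
  'c': 1
  'e': 5
Maximum frequency: 5

5


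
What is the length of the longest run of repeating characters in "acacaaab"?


Input: "acacaaab"
Scanning for longest run:
  Position 1 ('c'): new char, reset run to 1
  Position 2 ('a'): new char, reset run to 1
  Position 3 ('c'): new char, reset run to 1
  Position 4 ('a'): new char, reset run to 1
  Position 5 ('a'): continues run of 'a', length=2
  Position 6 ('a'): continues run of 'a', length=3
  Position 7 ('b'): new char, reset run to 1
Longest run: 'a' with length 3

3


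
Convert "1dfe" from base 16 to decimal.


Input: "1dfe" in base 16
Positional expansion:
  Digit '1' (value 1) x 16^3 = 4096
  Digit 'd' (value 13) x 16^2 = 3328
  Digit 'f' (value 15) x 16^1 = 240
  Digit 'e' (value 14) x 16^0 = 14
Sum = 7678

7678


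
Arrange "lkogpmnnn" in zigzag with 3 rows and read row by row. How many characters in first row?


Zigzag "lkogpmnnn" into 3 rows:
Placing characters:
  'l' => row 0
  'k' => row 1
  'o' => row 2
  'g' => row 1
  'p' => row 0
  'm' => row 1
  'n' => row 2
  'n' => row 1
  'n' => row 0
Rows:
  Row 0: "lpn"
  Row 1: "kgmn"
  Row 2: "on"
First row length: 3

3


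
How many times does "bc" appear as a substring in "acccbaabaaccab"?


Searching for "bc" in "acccbaabaaccab"
Scanning each position:
  Position 0: "ac" => no
  Position 1: "cc" => no
  Position 2: "cc" => no
  Position 3: "cb" => no
  Position 4: "ba" => no
  Position 5: "aa" => no
  Position 6: "ab" => no
  Position 7: "ba" => no
  Position 8: "aa" => no
  Position 9: "ac" => no
  Position 10: "cc" => no
  Position 11: "ca" => no
  Position 12: "ab" => no
Total occurrences: 0

0


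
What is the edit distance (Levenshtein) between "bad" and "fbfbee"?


Computing edit distance: "bad" -> "fbfbee"
DP table:
           f    b    f    b    e    e
      0    1    2    3    4    5    6
  b   1    1    1    2    3    4    5
  a   2    2    2    2    3    4    5
  d   3    3    3    3    3    4    5
Edit distance = dp[3][6] = 5

5


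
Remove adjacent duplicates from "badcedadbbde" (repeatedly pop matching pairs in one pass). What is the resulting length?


Input: badcedadbbde
Stack-based adjacent duplicate removal:
  Read 'b': push. Stack: b
  Read 'a': push. Stack: ba
  Read 'd': push. Stack: bad
  Read 'c': push. Stack: badc
  Read 'e': push. Stack: badce
  Read 'd': push. Stack: badced
  Read 'a': push. Stack: badceda
  Read 'd': push. Stack: badcedad
  Read 'b': push. Stack: badcedadb
  Read 'b': matches stack top 'b' => pop. Stack: badcedad
  Read 'd': matches stack top 'd' => pop. Stack: badceda
  Read 'e': push. Stack: badcedae
Final stack: "badcedae" (length 8)

8


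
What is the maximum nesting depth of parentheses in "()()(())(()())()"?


Input: "()()(())(()())()"
Tracking depth:
  Position 0 '(': depth becomes 1
  Position 1 ')': depth becomes 0
  Position 2 '(': depth becomes 1
  Position 3 ')': depth becomes 0
  Position 4 '(': depth becomes 1
  Position 5 '(': depth becomes 2
  Position 6 ')': depth becomes 1
  Position 7 ')': depth becomes 0
  Position 8 '(': depth becomes 1
  Position 9 '(': depth becomes 2
  Position 10 ')': depth becomes 1
  Position 11 '(': depth becomes 2
  Position 12 ')': depth becomes 1
  Position 13 ')': depth becomes 0
  Position 14 '(': depth becomes 1
  Position 15 ')': depth becomes 0
Maximum depth reached: 2

2
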